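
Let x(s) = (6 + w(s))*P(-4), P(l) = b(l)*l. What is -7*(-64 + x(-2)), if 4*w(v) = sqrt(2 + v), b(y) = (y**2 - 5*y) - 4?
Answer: 5824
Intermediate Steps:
b(y) = -4 + y**2 - 5*y
w(v) = sqrt(2 + v)/4
P(l) = l*(-4 + l**2 - 5*l) (P(l) = (-4 + l**2 - 5*l)*l = l*(-4 + l**2 - 5*l))
x(s) = -768 - 32*sqrt(2 + s) (x(s) = (6 + sqrt(2 + s)/4)*(-4*(-4 + (-4)**2 - 5*(-4))) = (6 + sqrt(2 + s)/4)*(-4*(-4 + 16 + 20)) = (6 + sqrt(2 + s)/4)*(-4*32) = (6 + sqrt(2 + s)/4)*(-128) = -768 - 32*sqrt(2 + s))
-7*(-64 + x(-2)) = -7*(-64 + (-768 - 32*sqrt(2 - 2))) = -7*(-64 + (-768 - 32*sqrt(0))) = -7*(-64 + (-768 - 32*0)) = -7*(-64 + (-768 + 0)) = -7*(-64 - 768) = -7*(-832) = 5824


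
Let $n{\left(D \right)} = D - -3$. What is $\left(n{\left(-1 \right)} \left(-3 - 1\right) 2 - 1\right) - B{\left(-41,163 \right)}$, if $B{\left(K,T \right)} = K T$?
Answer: $6666$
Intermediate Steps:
$n{\left(D \right)} = 3 + D$ ($n{\left(D \right)} = D + 3 = 3 + D$)
$\left(n{\left(-1 \right)} \left(-3 - 1\right) 2 - 1\right) - B{\left(-41,163 \right)} = \left(\left(3 - 1\right) \left(-3 - 1\right) 2 - 1\right) - \left(-41\right) 163 = \left(2 \left(\left(-4\right) 2\right) - 1\right) - -6683 = \left(2 \left(-8\right) - 1\right) + 6683 = \left(-16 - 1\right) + 6683 = -17 + 6683 = 6666$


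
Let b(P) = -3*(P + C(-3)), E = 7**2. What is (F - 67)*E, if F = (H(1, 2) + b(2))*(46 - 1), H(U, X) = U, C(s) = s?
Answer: 5537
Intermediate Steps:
E = 49
b(P) = 9 - 3*P (b(P) = -3*(P - 3) = -3*(-3 + P) = 9 - 3*P)
F = 180 (F = (1 + (9 - 3*2))*(46 - 1) = (1 + (9 - 6))*45 = (1 + 3)*45 = 4*45 = 180)
(F - 67)*E = (180 - 67)*49 = 113*49 = 5537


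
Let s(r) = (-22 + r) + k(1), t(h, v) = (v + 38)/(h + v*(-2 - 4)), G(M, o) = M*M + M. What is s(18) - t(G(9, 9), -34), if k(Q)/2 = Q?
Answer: -296/147 ≈ -2.0136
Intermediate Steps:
G(M, o) = M + M**2 (G(M, o) = M**2 + M = M + M**2)
k(Q) = 2*Q
t(h, v) = (38 + v)/(h - 6*v) (t(h, v) = (38 + v)/(h + v*(-6)) = (38 + v)/(h - 6*v))
s(r) = -20 + r (s(r) = (-22 + r) + 2*1 = (-22 + r) + 2 = -20 + r)
s(18) - t(G(9, 9), -34) = (-20 + 18) - (38 - 34)/(9*(1 + 9) - 6*(-34)) = -2 - 4/(9*10 + 204) = -2 - 4/(90 + 204) = -2 - 4/294 = -2 - 1*2/147 = -2 - 2/147 = -296/147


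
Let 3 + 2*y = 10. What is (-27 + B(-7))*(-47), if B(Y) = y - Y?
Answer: 1551/2 ≈ 775.50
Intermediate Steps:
y = 7/2 (y = -3/2 + (1/2)*10 = -3/2 + 5 = 7/2 ≈ 3.5000)
B(Y) = 7/2 - Y
(-27 + B(-7))*(-47) = (-27 + (7/2 - 1*(-7)))*(-47) = (-27 + (7/2 + 7))*(-47) = (-27 + 21/2)*(-47) = -33/2*(-47) = 1551/2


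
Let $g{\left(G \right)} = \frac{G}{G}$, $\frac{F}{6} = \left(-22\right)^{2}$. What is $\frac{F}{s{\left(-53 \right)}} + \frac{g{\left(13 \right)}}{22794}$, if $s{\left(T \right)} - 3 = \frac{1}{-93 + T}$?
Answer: $\frac{9664291733}{9960978} \approx 970.21$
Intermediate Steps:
$F = 2904$ ($F = 6 \left(-22\right)^{2} = 6 \cdot 484 = 2904$)
$g{\left(G \right)} = 1$
$s{\left(T \right)} = 3 + \frac{1}{-93 + T}$
$\frac{F}{s{\left(-53 \right)}} + \frac{g{\left(13 \right)}}{22794} = \frac{2904}{\frac{1}{-93 - 53} \left(-278 + 3 \left(-53\right)\right)} + 1 \cdot \frac{1}{22794} = \frac{2904}{\frac{1}{-146} \left(-278 - 159\right)} + 1 \cdot \frac{1}{22794} = \frac{2904}{\left(- \frac{1}{146}\right) \left(-437\right)} + \frac{1}{22794} = \frac{2904}{\frac{437}{146}} + \frac{1}{22794} = 2904 \cdot \frac{146}{437} + \frac{1}{22794} = \frac{423984}{437} + \frac{1}{22794} = \frac{9664291733}{9960978}$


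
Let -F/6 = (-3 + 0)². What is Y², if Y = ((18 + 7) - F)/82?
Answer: 6241/6724 ≈ 0.92817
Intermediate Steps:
F = -54 (F = -6*(-3 + 0)² = -6*(-3)² = -6*9 = -54)
Y = 79/82 (Y = ((18 + 7) - 1*(-54))/82 = (25 + 54)*(1/82) = 79*(1/82) = 79/82 ≈ 0.96341)
Y² = (79/82)² = 6241/6724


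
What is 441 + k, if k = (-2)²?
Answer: 445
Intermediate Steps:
k = 4
441 + k = 441 + 4 = 445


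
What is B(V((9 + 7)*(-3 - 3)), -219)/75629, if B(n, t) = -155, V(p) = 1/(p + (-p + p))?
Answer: -155/75629 ≈ -0.0020495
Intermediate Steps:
V(p) = 1/p (V(p) = 1/(p + 0) = 1/p)
B(V((9 + 7)*(-3 - 3)), -219)/75629 = -155/75629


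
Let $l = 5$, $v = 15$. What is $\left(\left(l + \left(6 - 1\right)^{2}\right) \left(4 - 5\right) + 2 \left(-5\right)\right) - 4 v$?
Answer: $-100$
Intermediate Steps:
$\left(\left(l + \left(6 - 1\right)^{2}\right) \left(4 - 5\right) + 2 \left(-5\right)\right) - 4 v = \left(\left(5 + \left(6 - 1\right)^{2}\right) \left(4 - 5\right) + 2 \left(-5\right)\right) - 60 = \left(\left(5 + 5^{2}\right) \left(-1\right) - 10\right) - 60 = \left(\left(5 + 25\right) \left(-1\right) - 10\right) - 60 = \left(30 \left(-1\right) - 10\right) - 60 = \left(-30 - 10\right) - 60 = -40 - 60 = -100$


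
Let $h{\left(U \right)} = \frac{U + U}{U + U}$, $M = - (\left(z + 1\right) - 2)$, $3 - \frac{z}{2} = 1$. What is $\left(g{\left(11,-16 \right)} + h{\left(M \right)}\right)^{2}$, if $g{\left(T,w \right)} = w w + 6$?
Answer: $69169$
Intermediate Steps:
$z = 4$ ($z = 6 - 2 = 4$)
$M = -3$ ($M = - (\left(4 + 1\right) - 2) = - (5 - 2) = \left(-1\right) 3 = -3$)
$h{\left(U \right)} = 1$ ($h{\left(U \right)} = \frac{2 U}{2 U} = 2 U \frac{1}{2 U} = 1$)
$g{\left(T,w \right)} = 6 + w^{2}$ ($g{\left(T,w \right)} = w^{2} + 6 = 6 + w^{2}$)
$\left(g{\left(11,-16 \right)} + h{\left(M \right)}\right)^{2} = \left(\left(6 + \left(-16\right)^{2}\right) + 1\right)^{2} = \left(\left(6 + 256\right) + 1\right)^{2} = \left(262 + 1\right)^{2} = 263^{2} = 69169$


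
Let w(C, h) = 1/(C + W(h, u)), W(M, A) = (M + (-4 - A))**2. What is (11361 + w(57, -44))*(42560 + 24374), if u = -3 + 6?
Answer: 1010621037713/1329 ≈ 7.6044e+8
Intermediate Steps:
u = 3
W(M, A) = (-4 + M - A)**2
w(C, h) = 1/(C + (7 - h)**2) (w(C, h) = 1/(C + (4 + 3 - h)**2) = 1/(C + (7 - h)**2))
(11361 + w(57, -44))*(42560 + 24374) = (11361 + 1/(57 + (7 - 1*(-44))**2))*(42560 + 24374) = (11361 + 1/(57 + (7 + 44)**2))*66934 = (11361 + 1/(57 + 51**2))*66934 = (11361 + 1/(57 + 2601))*66934 = (11361 + 1/2658)*66934 = (30197539/2658)*66934 = 1010621037713/1329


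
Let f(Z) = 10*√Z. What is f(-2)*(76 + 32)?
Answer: 1080*I*√2 ≈ 1527.4*I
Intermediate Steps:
f(-2)*(76 + 32) = (10*√(-2))*(76 + 32) = (10*(I*√2))*108 = (10*I*√2)*108 = 1080*I*√2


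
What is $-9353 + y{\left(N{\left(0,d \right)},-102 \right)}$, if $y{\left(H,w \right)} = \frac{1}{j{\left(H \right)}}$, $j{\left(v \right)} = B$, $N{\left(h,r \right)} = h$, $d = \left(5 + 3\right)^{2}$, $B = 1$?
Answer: $-9352$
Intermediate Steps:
$d = 64$ ($d = 8^{2} = 64$)
$j{\left(v \right)} = 1$
$y{\left(H,w \right)} = 1$ ($y{\left(H,w \right)} = 1^{-1} = 1$)
$-9353 + y{\left(N{\left(0,d \right)},-102 \right)} = -9353 + 1 = -9352$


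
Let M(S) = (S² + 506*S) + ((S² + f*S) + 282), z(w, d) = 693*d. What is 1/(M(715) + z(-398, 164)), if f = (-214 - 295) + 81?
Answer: 1/1192154 ≈ 8.3882e-7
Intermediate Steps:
f = -428 (f = -509 + 81 = -428)
M(S) = 282 + 2*S² + 78*S (M(S) = (S² + 506*S) + ((S² - 428*S) + 282) = (S² + 506*S) + (282 + S² - 428*S) = 282 + 2*S² + 78*S)
1/(M(715) + z(-398, 164)) = 1/((282 + 2*715² + 78*715) + 693*164) = 1/((282 + 2*511225 + 55770) + 113652) = 1/((282 + 1022450 + 55770) + 113652) = 1/(1078502 + 113652) = 1/1192154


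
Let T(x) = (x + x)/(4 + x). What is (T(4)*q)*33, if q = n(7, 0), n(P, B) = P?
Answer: 231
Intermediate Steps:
T(x) = 2*x/(4 + x) (T(x) = (2*x)/(4 + x) = 2*x/(4 + x))
q = 7
(T(4)*q)*33 = ((2*4/(4 + 4))*7)*33 = ((2*4/8)*7)*33 = ((2*4*(1/8))*7)*33 = (1*7)*33 = 7*33 = 231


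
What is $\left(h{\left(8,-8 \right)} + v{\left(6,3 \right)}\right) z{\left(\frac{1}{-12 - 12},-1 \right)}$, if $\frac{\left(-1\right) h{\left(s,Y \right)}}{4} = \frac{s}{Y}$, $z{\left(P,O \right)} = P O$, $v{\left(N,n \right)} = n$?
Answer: $\frac{7}{24} \approx 0.29167$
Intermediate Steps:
$z{\left(P,O \right)} = O P$
$h{\left(s,Y \right)} = - \frac{4 s}{Y}$ ($h{\left(s,Y \right)} = - 4 \frac{s}{Y} = - \frac{4 s}{Y}$)
$\left(h{\left(8,-8 \right)} + v{\left(6,3 \right)}\right) z{\left(\frac{1}{-12 - 12},-1 \right)} = \left(\left(-4\right) 8 \frac{1}{-8} + 3\right) \left(- \frac{1}{-12 - 12}\right) = \left(\left(-4\right) 8 \left(- \frac{1}{8}\right) + 3\right) \left(- \frac{1}{-24}\right) = \left(4 + 3\right) \left(\left(-1\right) \left(- \frac{1}{24}\right)\right) = 7 \cdot \frac{1}{24} = \frac{7}{24}$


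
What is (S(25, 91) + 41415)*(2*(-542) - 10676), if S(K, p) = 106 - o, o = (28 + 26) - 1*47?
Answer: -488204640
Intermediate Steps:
o = 7 (o = 54 - 47 = 7)
S(K, p) = 99 (S(K, p) = 106 - 1*7 = 106 - 7 = 99)
(S(25, 91) + 41415)*(2*(-542) - 10676) = (99 + 41415)*(2*(-542) - 10676) = 41514*(-1084 - 10676) = 41514*(-11760) = -488204640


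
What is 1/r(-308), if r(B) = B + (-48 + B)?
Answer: -1/664 ≈ -0.0015060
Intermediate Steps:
r(B) = -48 + 2*B
1/r(-308) = 1/(-48 + 2*(-308)) = 1/(-48 - 616) = 1/(-664) = -1/664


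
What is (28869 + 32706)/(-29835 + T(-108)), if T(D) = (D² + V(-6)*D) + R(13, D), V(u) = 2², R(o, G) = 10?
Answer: -61575/18593 ≈ -3.3117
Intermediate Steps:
V(u) = 4
T(D) = 10 + D² + 4*D (T(D) = (D² + 4*D) + 10 = 10 + D² + 4*D)
(28869 + 32706)/(-29835 + T(-108)) = (28869 + 32706)/(-29835 + (10 + (-108)² + 4*(-108))) = 61575/(-29835 + (10 + 11664 - 432)) = 61575/(-29835 + 11242) = 61575/(-18593) = 61575*(-1/18593) = -61575/18593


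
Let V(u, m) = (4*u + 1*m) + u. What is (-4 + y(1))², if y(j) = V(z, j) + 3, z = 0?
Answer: 0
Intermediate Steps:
V(u, m) = m + 5*u (V(u, m) = (4*u + m) + u = (m + 4*u) + u = m + 5*u)
y(j) = 3 + j (y(j) = (j + 5*0) + 3 = (j + 0) + 3 = j + 3 = 3 + j)
(-4 + y(1))² = (-4 + (3 + 1))² = (-4 + 4)² = 0² = 0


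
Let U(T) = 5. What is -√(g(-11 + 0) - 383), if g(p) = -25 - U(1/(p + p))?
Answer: -I*√413 ≈ -20.322*I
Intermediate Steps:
g(p) = -30 (g(p) = -25 - 1*5 = -25 - 5 = -30)
-√(g(-11 + 0) - 383) = -√(-30 - 383) = -√(-413) = -I*√413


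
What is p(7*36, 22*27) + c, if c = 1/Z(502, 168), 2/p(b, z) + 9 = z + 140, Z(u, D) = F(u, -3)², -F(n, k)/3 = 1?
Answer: 743/6525 ≈ 0.11387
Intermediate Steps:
F(n, k) = -3 (F(n, k) = -3*1 = -3)
Z(u, D) = 9 (Z(u, D) = (-3)² = 9)
p(b, z) = 2/(131 + z) (p(b, z) = 2/(-9 + (z + 140)) = 2/(-9 + (140 + z)) = 2/(131 + z))
c = ⅑ (c = 1/9 = ⅑ ≈ 0.11111)
p(7*36, 22*27) + c = 2/(131 + 22*27) + ⅑ = 2/(131 + 594) + ⅑ = 2/725 + ⅑ = 743/6525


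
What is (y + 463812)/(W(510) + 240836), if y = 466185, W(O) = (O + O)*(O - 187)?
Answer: 929997/570296 ≈ 1.6307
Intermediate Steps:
W(O) = 2*O*(-187 + O) (W(O) = (2*O)*(-187 + O) = 2*O*(-187 + O))
(y + 463812)/(W(510) + 240836) = (466185 + 463812)/(2*510*(-187 + 510) + 240836) = 929997/(2*510*323 + 240836) = 929997/(329460 + 240836) = 929997/570296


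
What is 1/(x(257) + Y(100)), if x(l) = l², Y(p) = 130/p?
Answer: 10/660503 ≈ 1.5140e-5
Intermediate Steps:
1/(x(257) + Y(100)) = 1/(257² + 130/100) = 1/(66049 + 130*(1/100)) = 1/(66049 + 13/10) = 1/(660503/10) = 10/660503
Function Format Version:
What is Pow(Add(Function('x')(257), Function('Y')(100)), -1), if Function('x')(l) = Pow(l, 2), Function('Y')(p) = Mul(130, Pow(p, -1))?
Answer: Rational(10, 660503) ≈ 1.5140e-5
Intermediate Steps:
Pow(Add(Function('x')(257), Function('Y')(100)), -1) = Pow(Add(Pow(257, 2), Mul(130, Pow(100, -1))), -1) = Pow(Add(66049, Mul(130, Rational(1, 100))), -1) = Pow(Add(66049, Rational(13, 10)), -1) = Pow(Rational(660503, 10), -1) = Rational(10, 660503)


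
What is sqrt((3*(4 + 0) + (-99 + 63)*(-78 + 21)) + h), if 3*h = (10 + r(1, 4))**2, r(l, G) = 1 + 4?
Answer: sqrt(2139) ≈ 46.249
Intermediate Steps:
r(l, G) = 5
h = 75 (h = (10 + 5)**2/3 = (1/3)*15**2 = (1/3)*225 = 75)
sqrt((3*(4 + 0) + (-99 + 63)*(-78 + 21)) + h) = sqrt((3*(4 + 0) + (-99 + 63)*(-78 + 21)) + 75) = sqrt((3*4 - 36*(-57)) + 75) = sqrt((12 + 2052) + 75) = sqrt(2064 + 75) = sqrt(2139)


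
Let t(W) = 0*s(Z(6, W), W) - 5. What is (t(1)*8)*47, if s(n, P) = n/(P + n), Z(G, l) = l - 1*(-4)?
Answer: -1880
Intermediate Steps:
Z(G, l) = 4 + l (Z(G, l) = l + 4 = 4 + l)
t(W) = -5 (t(W) = 0*((4 + W)/(W + (4 + W))) - 5 = 0*((4 + W)/(4 + 2*W)) - 5 = 0 - 5 = -5)
(t(1)*8)*47 = -5*8*47 = -40*47 = -1880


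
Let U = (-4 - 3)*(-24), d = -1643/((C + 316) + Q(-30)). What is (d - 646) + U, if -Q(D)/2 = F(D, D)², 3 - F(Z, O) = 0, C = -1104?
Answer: -12375/26 ≈ -475.96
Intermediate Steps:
F(Z, O) = 3 (F(Z, O) = 3 - 1*0 = 3 + 0 = 3)
Q(D) = -18 (Q(D) = -2*3² = -2*9 = -18)
d = 53/26 (d = -1643/((-1104 + 316) - 18) = -1643/(-788 - 18) = -1643/(-806) = -1643*(-1/806) = 53/26 ≈ 2.0385)
U = 168 (U = -7*(-24) = 168)
(d - 646) + U = (53/26 - 646) + 168 = -16743/26 + 168 = -12375/26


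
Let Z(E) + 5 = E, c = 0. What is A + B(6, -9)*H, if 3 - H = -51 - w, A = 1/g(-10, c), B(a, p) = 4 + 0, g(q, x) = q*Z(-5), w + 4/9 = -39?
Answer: 52409/900 ≈ 58.232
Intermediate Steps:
Z(E) = -5 + E
w = -355/9 (w = -4/9 - 39 = -355/9 ≈ -39.444)
g(q, x) = -10*q (g(q, x) = q*(-5 - 5) = q*(-10) = -10*q)
B(a, p) = 4
A = 1/100 (A = 1/(-10*(-10)) = 1/100 ≈ 0.010000)
H = 131/9 (H = 3 - (-51 - 1*(-355/9)) = 3 - (-51 + 355/9) = 3 - 1*(-104/9) = 3 + 104/9 = 131/9 ≈ 14.556)
A + B(6, -9)*H = 1/100 + 4*(131/9) = 1/100 + 524/9 = 52409/900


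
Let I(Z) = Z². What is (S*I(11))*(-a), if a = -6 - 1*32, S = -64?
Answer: -294272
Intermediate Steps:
a = -38 (a = -6 - 32 = -38)
(S*I(11))*(-a) = (-64*11²)*(-1*(-38)) = -64*121*38 = -7744*38 = -294272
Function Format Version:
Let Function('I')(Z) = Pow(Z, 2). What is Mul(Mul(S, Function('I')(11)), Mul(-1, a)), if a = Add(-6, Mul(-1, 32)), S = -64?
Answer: -294272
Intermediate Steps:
a = -38 (a = Add(-6, -32) = -38)
Mul(Mul(S, Function('I')(11)), Mul(-1, a)) = Mul(Mul(-64, Pow(11, 2)), Mul(-1, -38)) = Mul(Mul(-64, 121), 38) = Mul(-7744, 38) = -294272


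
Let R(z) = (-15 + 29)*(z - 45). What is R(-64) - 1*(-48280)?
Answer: 46754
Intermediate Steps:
R(z) = -630 + 14*z (R(z) = 14*(-45 + z) = -630 + 14*z)
R(-64) - 1*(-48280) = (-630 + 14*(-64)) - 1*(-48280) = (-630 - 896) + 48280 = -1526 + 48280 = 46754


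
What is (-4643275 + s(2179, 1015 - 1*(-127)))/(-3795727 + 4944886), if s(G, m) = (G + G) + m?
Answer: -1545925/383053 ≈ -4.0358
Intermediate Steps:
s(G, m) = m + 2*G (s(G, m) = 2*G + m = m + 2*G)
(-4643275 + s(2179, 1015 - 1*(-127)))/(-3795727 + 4944886) = (-4643275 + ((1015 - 1*(-127)) + 2*2179))/(-3795727 + 4944886) = (-4643275 + ((1015 + 127) + 4358))/1149159 = (-4643275 + (1142 + 4358))*(1/1149159) = (-4643275 + 5500)*(1/1149159) = -4637775*1/1149159 = -1545925/383053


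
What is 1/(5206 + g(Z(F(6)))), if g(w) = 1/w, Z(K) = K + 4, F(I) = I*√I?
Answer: 1041196/5420445551 - 6*√6/5420445551 ≈ 0.00019208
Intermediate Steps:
F(I) = I^(3/2)
Z(K) = 4 + K
1/(5206 + g(Z(F(6)))) = 1/(5206 + 1/(4 + 6^(3/2))) = 1/(5206 + 1/(4 + 6*√6))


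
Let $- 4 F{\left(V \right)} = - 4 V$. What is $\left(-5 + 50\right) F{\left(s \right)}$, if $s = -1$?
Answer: $-45$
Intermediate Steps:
$F{\left(V \right)} = V$ ($F{\left(V \right)} = - \frac{\left(-4\right) V}{4} = V$)
$\left(-5 + 50\right) F{\left(s \right)} = \left(-5 + 50\right) \left(-1\right) = 45 \left(-1\right) = -45$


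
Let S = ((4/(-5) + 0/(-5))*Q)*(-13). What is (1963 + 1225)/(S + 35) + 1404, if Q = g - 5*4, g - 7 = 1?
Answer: 614456/449 ≈ 1368.5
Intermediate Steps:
g = 8 (g = 7 + 1 = 8)
Q = -12 (Q = 8 - 5*4 = 8 - 20 = -12)
S = -624/5 (S = ((4/(-5) + 0/(-5))*(-12))*(-13) = ((4*(-1/5) + 0*(-1/5))*(-12))*(-13) = ((-4/5 + 0)*(-12))*(-13) = -4/5*(-12)*(-13) = (48/5)*(-13) = -624/5 ≈ -124.80)
(1963 + 1225)/(S + 35) + 1404 = (1963 + 1225)/(-624/5 + 35) + 1404 = 3188/(-449/5) + 1404 = 3188*(-5/449) + 1404 = -15940/449 + 1404 = 614456/449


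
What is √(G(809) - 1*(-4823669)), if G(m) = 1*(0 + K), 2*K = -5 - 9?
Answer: √4823662 ≈ 2196.3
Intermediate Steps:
K = -7 (K = (-5 - 9)/2 = (½)*(-14) = -7)
G(m) = -7 (G(m) = 1*(0 - 7) = 1*(-7) = -7)
√(G(809) - 1*(-4823669)) = √(-7 - 1*(-4823669)) = √(-7 + 4823669) = √4823662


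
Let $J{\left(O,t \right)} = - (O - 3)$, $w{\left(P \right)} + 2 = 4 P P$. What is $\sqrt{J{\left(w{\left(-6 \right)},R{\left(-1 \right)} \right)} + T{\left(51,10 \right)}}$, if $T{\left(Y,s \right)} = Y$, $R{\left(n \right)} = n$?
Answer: $2 i \sqrt{22} \approx 9.3808 i$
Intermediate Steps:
$w{\left(P \right)} = -2 + 4 P^{2}$ ($w{\left(P \right)} = -2 + 4 P P = -2 + 4 P^{2}$)
$J{\left(O,t \right)} = 3 - O$ ($J{\left(O,t \right)} = - (-3 + O) = 3 - O$)
$\sqrt{J{\left(w{\left(-6 \right)},R{\left(-1 \right)} \right)} + T{\left(51,10 \right)}} = \sqrt{\left(3 - \left(-2 + 4 \left(-6\right)^{2}\right)\right) + 51} = \sqrt{\left(3 - \left(-2 + 4 \cdot 36\right)\right) + 51} = \sqrt{\left(3 - \left(-2 + 144\right)\right) + 51} = \sqrt{\left(3 - 142\right) + 51} = \sqrt{-139 + 51} = \sqrt{-88} = 2 i \sqrt{22}$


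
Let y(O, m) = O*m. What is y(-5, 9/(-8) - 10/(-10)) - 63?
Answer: -499/8 ≈ -62.375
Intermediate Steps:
y(-5, 9/(-8) - 10/(-10)) - 63 = -5*(9/(-8) - 10/(-10)) - 63 = -5*(9*(-1/8) - 10*(-1/10)) - 63 = -5*(-9/8 + 1) - 63 = -5*(-1/8) - 63 = 5/8 - 63 = -499/8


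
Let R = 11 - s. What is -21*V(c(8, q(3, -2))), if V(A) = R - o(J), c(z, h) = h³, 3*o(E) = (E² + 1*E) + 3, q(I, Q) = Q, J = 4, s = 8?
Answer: 98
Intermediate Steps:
o(E) = 1 + E/3 + E²/3 (o(E) = ((E² + 1*E) + 3)/3 = ((E² + E) + 3)/3 = ((E + E²) + 3)/3 = (3 + E + E²)/3 = 1 + E/3 + E²/3)
R = 3 (R = 11 - 1*8 = 11 - 8 = 3)
V(A) = -14/3 (V(A) = 3 - (1 + (⅓)*4 + (⅓)*4²) = 3 - (1 + 4/3 + (⅓)*16) = 3 - (1 + 4/3 + 16/3) = 3 - 1*23/3 = 3 - 23/3 = -14/3)
-21*V(c(8, q(3, -2))) = -21*(-14/3) = 98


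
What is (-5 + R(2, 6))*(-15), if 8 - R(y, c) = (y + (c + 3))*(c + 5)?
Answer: 1770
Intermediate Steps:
R(y, c) = 8 - (5 + c)*(3 + c + y) (R(y, c) = 8 - (y + (c + 3))*(c + 5) = 8 - (y + (3 + c))*(5 + c) = 8 - (3 + c + y)*(5 + c) = 8 - (5 + c)*(3 + c + y))
(-5 + R(2, 6))*(-15) = (-5 + (-7 - 1*6² - 8*6 - 5*2 - 1*6*2))*(-15) = (-5 + (-7 - 1*36 - 48 - 10 - 12))*(-15) = (-5 + (-7 - 36 - 48 - 10 - 12))*(-15) = (-5 - 113)*(-15) = -118*(-15) = 1770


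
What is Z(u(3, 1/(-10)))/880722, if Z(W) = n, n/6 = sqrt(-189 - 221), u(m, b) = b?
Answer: I*sqrt(410)/146787 ≈ 0.00013794*I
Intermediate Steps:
n = 6*I*sqrt(410) (n = 6*sqrt(-189 - 221) = 6*sqrt(-410) = 6*(I*sqrt(410)) = 6*I*sqrt(410) ≈ 121.49*I)
Z(W) = 6*I*sqrt(410)
Z(u(3, 1/(-10)))/880722 = (6*I*sqrt(410))/880722 = (6*I*sqrt(410))*(1/880722) = I*sqrt(410)/146787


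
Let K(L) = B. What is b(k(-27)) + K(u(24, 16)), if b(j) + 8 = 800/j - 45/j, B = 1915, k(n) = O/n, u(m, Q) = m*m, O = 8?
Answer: -5129/8 ≈ -641.13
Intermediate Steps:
u(m, Q) = m**2
k(n) = 8/n
K(L) = 1915
b(j) = -8 + 755/j (b(j) = -8 + (800/j - 45/j) = -8 + 755/j)
b(k(-27)) + K(u(24, 16)) = (-8 + 755/((8/(-27)))) + 1915 = (-8 + 755/((8*(-1/27)))) + 1915 = (-8 + 755/(-8/27)) + 1915 = (-8 + 755*(-27/8)) + 1915 = (-8 - 20385/8) + 1915 = -20449/8 + 1915 = -5129/8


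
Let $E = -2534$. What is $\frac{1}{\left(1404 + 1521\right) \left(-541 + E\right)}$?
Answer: $- \frac{1}{8994375} \approx -1.1118 \cdot 10^{-7}$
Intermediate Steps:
$\frac{1}{\left(1404 + 1521\right) \left(-541 + E\right)} = \frac{1}{\left(1404 + 1521\right) \left(-541 - 2534\right)} = \frac{1}{2925 \left(-3075\right)} = \frac{1}{-8994375} = - \frac{1}{8994375}$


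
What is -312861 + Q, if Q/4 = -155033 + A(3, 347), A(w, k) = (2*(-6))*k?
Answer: -949649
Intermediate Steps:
A(w, k) = -12*k
Q = -636788 (Q = 4*(-155033 - 12*347) = 4*(-155033 - 4164) = 4*(-159197) = -636788)
-312861 + Q = -312861 - 636788 = -949649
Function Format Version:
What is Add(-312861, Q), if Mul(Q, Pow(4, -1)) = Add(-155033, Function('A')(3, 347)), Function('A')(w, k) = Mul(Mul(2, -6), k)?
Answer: -949649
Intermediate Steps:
Function('A')(w, k) = Mul(-12, k)
Q = -636788 (Q = Mul(4, Add(-155033, Mul(-12, 347))) = Mul(4, Add(-155033, -4164)) = Mul(4, -159197) = -636788)
Add(-312861, Q) = Add(-312861, -636788) = -949649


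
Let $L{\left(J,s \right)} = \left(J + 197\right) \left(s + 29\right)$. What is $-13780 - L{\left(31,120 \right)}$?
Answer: $-47752$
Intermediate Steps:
$L{\left(J,s \right)} = \left(29 + s\right) \left(197 + J\right)$ ($L{\left(J,s \right)} = \left(197 + J\right) \left(29 + s\right) = \left(29 + s\right) \left(197 + J\right)$)
$-13780 - L{\left(31,120 \right)} = -13780 - \left(5713 + 29 \cdot 31 + 197 \cdot 120 + 31 \cdot 120\right) = -13780 - \left(5713 + 899 + 23640 + 3720\right) = -13780 - 33972 = -47752$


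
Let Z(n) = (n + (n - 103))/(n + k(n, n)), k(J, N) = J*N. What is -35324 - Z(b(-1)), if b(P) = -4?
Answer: -141259/4 ≈ -35315.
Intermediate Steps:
Z(n) = (-103 + 2*n)/(n + n**2) (Z(n) = (n + (n - 103))/(n + n*n) = (n + (-103 + n))/(n + n**2) = (-103 + 2*n)/(n + n**2))
-35324 - Z(b(-1)) = -35324 - (-103 + 2*(-4))/((-4)*(1 - 4)) = -35324 - (-1)*(-103 - 8)/(4*(-3)) = -35324 - (-1)*(-1)*(-111)/(4*3) = -35324 - 1*(-37/4) = -35324 + 37/4 = -141259/4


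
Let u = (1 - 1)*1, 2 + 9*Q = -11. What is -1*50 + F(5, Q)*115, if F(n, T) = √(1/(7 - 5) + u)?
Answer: -50 + 115*√2/2 ≈ 31.317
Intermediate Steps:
Q = -13/9 (Q = -2/9 + (⅑)*(-11) = -2/9 - 11/9 = -13/9 ≈ -1.4444)
u = 0 (u = 0*1 = 0)
F(n, T) = √2/2 (F(n, T) = √(1/(7 - 5) + 0) = √(1/2 + 0) = √(½ + 0) = √(½) = √2/2)
-1*50 + F(5, Q)*115 = -1*50 + (√2/2)*115 = -50 + 115*√2/2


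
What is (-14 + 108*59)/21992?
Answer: 3179/10996 ≈ 0.28910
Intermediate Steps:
(-14 + 108*59)/21992 = (-14 + 6372)*(1/21992) = 6358*(1/21992) = 3179/10996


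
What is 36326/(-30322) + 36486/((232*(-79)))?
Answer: -443027855/138935404 ≈ -3.1887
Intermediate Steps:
36326/(-30322) + 36486/((232*(-79))) = 36326*(-1/30322) + 36486/(-18328) = -18163/15161 + 36486*(-1/18328) = -18163/15161 - 18243/9164 = -443027855/138935404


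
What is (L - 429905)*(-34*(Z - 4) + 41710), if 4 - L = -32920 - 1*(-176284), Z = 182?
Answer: -20441483370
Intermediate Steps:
L = -143360 (L = 4 - (-32920 - 1*(-176284)) = 4 - (-32920 + 176284) = 4 - 1*143364 = 4 - 143364 = -143360)
(L - 429905)*(-34*(Z - 4) + 41710) = (-143360 - 429905)*(-34*(182 - 4) + 41710) = -573265*(-34*178 + 41710) = -573265*(-6052 + 41710) = -573265*35658 = -20441483370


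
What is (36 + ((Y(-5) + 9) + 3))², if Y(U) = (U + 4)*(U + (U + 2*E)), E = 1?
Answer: 3136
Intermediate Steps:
Y(U) = (2 + 2*U)*(4 + U) (Y(U) = (U + 4)*(U + (U + 2*1)) = (4 + U)*(U + (U + 2)) = (4 + U)*(U + (2 + U)) = (4 + U)*(2 + 2*U) = (2 + 2*U)*(4 + U))
(36 + ((Y(-5) + 9) + 3))² = (36 + (((8 + 2*(-5)² + 10*(-5)) + 9) + 3))² = (36 + (((8 + 2*25 - 50) + 9) + 3))² = (36 + (((8 + 50 - 50) + 9) + 3))² = (36 + ((8 + 9) + 3))² = (36 + (17 + 3))² = (36 + 20)² = 56² = 3136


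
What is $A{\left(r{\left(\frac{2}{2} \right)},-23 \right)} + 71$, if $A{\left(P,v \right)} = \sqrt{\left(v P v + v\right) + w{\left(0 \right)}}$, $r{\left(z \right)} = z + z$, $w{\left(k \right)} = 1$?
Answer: $71 + 2 \sqrt{259} \approx 103.19$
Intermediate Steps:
$r{\left(z \right)} = 2 z$
$A{\left(P,v \right)} = \sqrt{1 + v + P v^{2}}$ ($A{\left(P,v \right)} = \sqrt{\left(v P v + v\right) + 1} = \sqrt{\left(P v v + v\right) + 1} = \sqrt{\left(P v^{2} + v\right) + 1} = \sqrt{\left(v + P v^{2}\right) + 1} = \sqrt{1 + v + P v^{2}}$)
$A{\left(r{\left(\frac{2}{2} \right)},-23 \right)} + 71 = \sqrt{1 - 23 + 2 \cdot \frac{2}{2} \left(-23\right)^{2}} + 71 = \sqrt{1 - 23 + 2 \cdot 2 \cdot \frac{1}{2} \cdot 529} + 71 = \sqrt{1 - 23 + 2 \cdot 1 \cdot 529} + 71 = \sqrt{1 - 23 + 2 \cdot 529} + 71 = \sqrt{1 - 23 + 1058} + 71 = \sqrt{1036} + 71 = 2 \sqrt{259} + 71 = 71 + 2 \sqrt{259}$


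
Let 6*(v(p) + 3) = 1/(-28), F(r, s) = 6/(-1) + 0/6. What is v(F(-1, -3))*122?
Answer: -30805/84 ≈ -366.73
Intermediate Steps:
F(r, s) = -6 (F(r, s) = 6*(-1) + 0*(⅙) = -6 + 0 = -6)
v(p) = -505/168 (v(p) = -3 + (⅙)/(-28) = -3 + (⅙)*(-1/28) = -3 - 1/168 = -505/168)
v(F(-1, -3))*122 = -505/168*122 = -30805/84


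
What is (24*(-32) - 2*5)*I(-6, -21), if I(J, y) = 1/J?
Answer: 389/3 ≈ 129.67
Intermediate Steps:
(24*(-32) - 2*5)*I(-6, -21) = (24*(-32) - 2*5)/(-6) = (-768 - 10)*(-1/6) = -778*(-1/6) = 389/3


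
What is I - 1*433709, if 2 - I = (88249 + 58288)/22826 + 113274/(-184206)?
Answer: -303937704343765/700781026 ≈ -4.3371e+5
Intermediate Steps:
I = -2666338331/700781026 (I = 2 - ((88249 + 58288)/22826 + 113274/(-184206)) = 2 - (146537*(1/22826) + 113274*(-1/184206)) = 2 - (146537/22826 - 18879/30701) = 2 - 1*4067900383/700781026 = 2 - 4067900383/700781026 = -2666338331/700781026 ≈ -3.8048)
I - 1*433709 = -2666338331/700781026 - 1*433709 = -2666338331/700781026 - 433709 = -303937704343765/700781026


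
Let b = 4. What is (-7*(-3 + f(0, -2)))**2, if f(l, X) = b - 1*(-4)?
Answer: 1225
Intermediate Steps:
f(l, X) = 8 (f(l, X) = 4 - 1*(-4) = 4 + 4 = 8)
(-7*(-3 + f(0, -2)))**2 = (-7*(-3 + 8))**2 = (-7*5)**2 = (-35)**2 = 1225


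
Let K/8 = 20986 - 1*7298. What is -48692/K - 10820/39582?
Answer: -389020003/541798416 ≈ -0.71802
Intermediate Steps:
K = 109504 (K = 8*(20986 - 1*7298) = 8*(20986 - 7298) = 8*13688 = 109504)
-48692/K - 10820/39582 = -48692/109504 - 10820/39582 = -48692*1/109504 - 10820*1/39582 = -12173/27376 - 5410/19791 = -389020003/541798416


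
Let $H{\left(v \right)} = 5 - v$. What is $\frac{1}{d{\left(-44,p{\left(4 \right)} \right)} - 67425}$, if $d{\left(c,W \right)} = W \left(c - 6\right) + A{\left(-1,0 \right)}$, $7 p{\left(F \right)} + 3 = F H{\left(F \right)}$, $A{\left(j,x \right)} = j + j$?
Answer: $- \frac{7}{472039} \approx -1.4829 \cdot 10^{-5}$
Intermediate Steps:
$A{\left(j,x \right)} = 2 j$
$p{\left(F \right)} = - \frac{3}{7} + \frac{F \left(5 - F\right)}{7}$
$d{\left(c,W \right)} = -2 + W \left(-6 + c\right)$ ($d{\left(c,W \right)} = W \left(c - 6\right) + 2 \left(-1\right) = W \left(c - 6\right) - 2 = W \left(-6 + c\right) - 2 = -2 + W \left(-6 + c\right)$)
$\frac{1}{d{\left(-44,p{\left(4 \right)} \right)} - 67425} = \frac{1}{\left(-2 - 6 \left(- \frac{3}{7} - \frac{4 \left(-5 + 4\right)}{7}\right) + \left(- \frac{3}{7} - \frac{4 \left(-5 + 4\right)}{7}\right) \left(-44\right)\right) - 67425} = \frac{1}{\left(-2 - 6 \left(- \frac{3}{7} - \frac{4}{7} \left(-1\right)\right) + \left(- \frac{3}{7} - \frac{4}{7} \left(-1\right)\right) \left(-44\right)\right) - 67425} = \frac{1}{\left(-2 - 6 \left(- \frac{3}{7} + \frac{4}{7}\right) + \left(- \frac{3}{7} + \frac{4}{7}\right) \left(-44\right)\right) - 67425} = \frac{1}{\left(-2 - \frac{6}{7} + \frac{1}{7} \left(-44\right)\right) - 67425} = \frac{1}{\left(-2 - \frac{6}{7} - \frac{44}{7}\right) - 67425} = \frac{1}{- \frac{64}{7} - 67425} = \frac{1}{- \frac{472039}{7}} = - \frac{7}{472039}$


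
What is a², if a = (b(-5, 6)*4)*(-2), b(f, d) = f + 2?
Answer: 576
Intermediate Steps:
b(f, d) = 2 + f
a = 24 (a = ((2 - 5)*4)*(-2) = -3*4*(-2) = -12*(-2) = 24)
a² = 24² = 576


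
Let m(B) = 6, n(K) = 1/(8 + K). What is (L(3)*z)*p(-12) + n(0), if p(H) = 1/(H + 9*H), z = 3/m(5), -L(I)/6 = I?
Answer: 1/5 ≈ 0.20000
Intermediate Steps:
L(I) = -6*I
z = 1/2 (z = 3/6 = 3*(1/6) = 1/2 ≈ 0.50000)
p(H) = 1/(10*H)
(L(3)*z)*p(-12) + n(0) = (-6*3*(1/2))*((1/10)/(-12)) + 1/(8 + 0) = (-18*1/2)*((1/10)*(-1/12)) + 1/8 = -9*(-1/120) + 1/8 = 3/40 + 1/8 = 1/5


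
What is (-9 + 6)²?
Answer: 9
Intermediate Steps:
(-9 + 6)² = (-3)² = 9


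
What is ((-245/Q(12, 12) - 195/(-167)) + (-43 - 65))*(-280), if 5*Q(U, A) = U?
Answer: 29306690/501 ≈ 58496.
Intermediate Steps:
Q(U, A) = U/5
((-245/Q(12, 12) - 195/(-167)) + (-43 - 65))*(-280) = ((-245/((⅕)*12) - 195/(-167)) + (-43 - 65))*(-280) = ((-245/12/5 - 195*(-1/167)) - 108)*(-280) = ((-245*5/12 + 195/167) - 108)*(-280) = ((-1225/12 + 195/167) - 108)*(-280) = (-202235/2004 - 108)*(-280) = -418667/2004*(-280) = 29306690/501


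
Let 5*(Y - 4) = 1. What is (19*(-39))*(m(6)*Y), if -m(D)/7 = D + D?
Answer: 1307124/5 ≈ 2.6142e+5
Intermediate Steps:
m(D) = -14*D (m(D) = -7*(D + D) = -14*D)
Y = 21/5 (Y = 4 + (⅕)*1 = 4 + ⅕ = 21/5 ≈ 4.2000)
(19*(-39))*(m(6)*Y) = (19*(-39))*(-14*6*(21/5)) = -(-62244)*21/5 = -741*(-1764/5) = 1307124/5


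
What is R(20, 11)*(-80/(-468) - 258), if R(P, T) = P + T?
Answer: -935146/117 ≈ -7992.7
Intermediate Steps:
R(20, 11)*(-80/(-468) - 258) = (20 + 11)*(-80/(-468) - 258) = 31*(-80*(-1/468) - 258) = 31*(20/117 - 258) = 31*(-30166/117) = -935146/117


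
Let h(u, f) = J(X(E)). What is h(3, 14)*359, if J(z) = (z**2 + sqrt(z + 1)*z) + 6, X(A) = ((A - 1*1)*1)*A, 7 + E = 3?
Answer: 145754 + 7180*sqrt(21) ≈ 1.7866e+5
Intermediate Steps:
E = -4 (E = -7 + 3 = -4)
X(A) = A*(-1 + A) (X(A) = ((A - 1)*1)*A = ((-1 + A)*1)*A = (-1 + A)*A = A*(-1 + A))
J(z) = 6 + z**2 + z*sqrt(1 + z) (J(z) = (z**2 + sqrt(1 + z)*z) + 6 = (z**2 + z*sqrt(1 + z)) + 6 = 6 + z**2 + z*sqrt(1 + z))
h(u, f) = 406 + 20*sqrt(21) (h(u, f) = 6 + (-4*(-1 - 4))**2 + (-4*(-1 - 4))*sqrt(1 - 4*(-1 - 4)) = 6 + (-4*(-5))**2 + (-4*(-5))*sqrt(1 - 4*(-5)) = 6 + 20**2 + 20*sqrt(1 + 20) = 6 + 400 + 20*sqrt(21) = 406 + 20*sqrt(21))
h(3, 14)*359 = (406 + 20*sqrt(21))*359 = 145754 + 7180*sqrt(21)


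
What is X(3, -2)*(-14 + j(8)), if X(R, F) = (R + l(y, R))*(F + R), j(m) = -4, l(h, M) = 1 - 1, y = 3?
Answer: -54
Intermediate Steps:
l(h, M) = 0
X(R, F) = R*(F + R) (X(R, F) = (R + 0)*(F + R) = R*(F + R))
X(3, -2)*(-14 + j(8)) = (3*(-2 + 3))*(-14 - 4) = (3*1)*(-18) = 3*(-18) = -54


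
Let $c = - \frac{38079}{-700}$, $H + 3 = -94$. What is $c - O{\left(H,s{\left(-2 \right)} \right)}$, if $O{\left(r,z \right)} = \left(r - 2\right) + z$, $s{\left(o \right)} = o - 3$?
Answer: $\frac{110879}{700} \approx 158.4$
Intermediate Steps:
$s{\left(o \right)} = -3 + o$
$H = -97$ ($H = -3 - 94 = -97$)
$O{\left(r,z \right)} = -2 + r + z$ ($O{\left(r,z \right)} = \left(-2 + r\right) + z = -2 + r + z$)
$c = \frac{38079}{700}$ ($c = \left(-38079\right) \left(- \frac{1}{700}\right) = \frac{38079}{700} \approx 54.399$)
$c - O{\left(H,s{\left(-2 \right)} \right)} = \frac{38079}{700} - \left(-2 - 97 - 5\right) = \frac{38079}{700} - -104 = \frac{38079}{700} + 104 = \frac{110879}{700}$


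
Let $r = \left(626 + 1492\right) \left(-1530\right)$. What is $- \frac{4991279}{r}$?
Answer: $\frac{4991279}{3240540} \approx 1.5403$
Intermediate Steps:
$r = -3240540$ ($r = 2118 \left(-1530\right) = -3240540$)
$- \frac{4991279}{r} = - \frac{4991279}{-3240540} = \left(-4991279\right) \left(- \frac{1}{3240540}\right) = \frac{4991279}{3240540}$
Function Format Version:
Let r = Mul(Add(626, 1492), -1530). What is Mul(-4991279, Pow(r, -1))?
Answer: Rational(4991279, 3240540) ≈ 1.5403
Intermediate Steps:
r = -3240540 (r = Mul(2118, -1530) = -3240540)
Mul(-4991279, Pow(r, -1)) = Mul(-4991279, Pow(-3240540, -1)) = Mul(-4991279, Rational(-1, 3240540)) = Rational(4991279, 3240540)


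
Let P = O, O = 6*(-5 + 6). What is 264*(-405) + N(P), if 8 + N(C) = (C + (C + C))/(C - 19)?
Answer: -1390082/13 ≈ -1.0693e+5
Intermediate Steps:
O = 6 (O = 6*1 = 6)
P = 6
N(C) = -8 + 3*C/(-19 + C) (N(C) = -8 + (C + (C + C))/(C - 19) = -8 + (C + 2*C)/(-19 + C) = -8 + (3*C)/(-19 + C) = -8 + 3*C/(-19 + C))
264*(-405) + N(P) = 264*(-405) + (152 - 5*6)/(-19 + 6) = -106920 + (152 - 30)/(-13) = -106920 - 1/13*122 = -106920 - 122/13 = -1390082/13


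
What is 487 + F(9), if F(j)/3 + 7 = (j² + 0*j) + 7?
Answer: 730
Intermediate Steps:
F(j) = 3*j² (F(j) = -21 + 3*((j² + 0*j) + 7) = -21 + 3*((j² + 0) + 7) = -21 + 3*(j² + 7) = -21 + 3*(7 + j²) = -21 + (21 + 3*j²) = 3*j²)
487 + F(9) = 487 + 3*9² = 487 + 3*81 = 487 + 243 = 730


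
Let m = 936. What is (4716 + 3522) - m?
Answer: 7302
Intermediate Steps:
(4716 + 3522) - m = (4716 + 3522) - 1*936 = 8238 - 936 = 7302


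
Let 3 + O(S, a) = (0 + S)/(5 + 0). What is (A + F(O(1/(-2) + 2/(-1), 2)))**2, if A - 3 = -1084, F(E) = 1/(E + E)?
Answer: 57274624/49 ≈ 1.1689e+6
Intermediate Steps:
O(S, a) = -3 + S/5 (O(S, a) = -3 + (0 + S)/(5 + 0) = -3 + S/5)
F(E) = 1/(2*E)
A = -1081 (A = 3 - 1084 = -1081)
(A + F(O(1/(-2) + 2/(-1), 2)))**2 = (-1081 + 1/(2*(-3 + (1/(-2) + 2/(-1))/5)))**2 = (-1081 + 1/(2*(-3 + (1*(-1/2) + 2*(-1))/5)))**2 = (-1081 + 1/(2*(-3 + (-1/2 - 2)/5)))**2 = (-1081 + 1/(2*(-3 + (1/5)*(-5/2))))**2 = (-1081 + 1/(2*(-3 - 1/2)))**2 = (-1081 + 1/(2*(-7/2)))**2 = (-1081 + (1/2)*(-2/7))**2 = (-1081 - 1/7)**2 = (-7568/7)**2 = 57274624/49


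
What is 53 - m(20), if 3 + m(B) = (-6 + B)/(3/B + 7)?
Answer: 7728/143 ≈ 54.042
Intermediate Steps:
m(B) = -3 + (-6 + B)/(7 + 3/B) (m(B) = -3 + (-6 + B)/(3/B + 7) = -3 + (-6 + B)/(7 + 3/B))
53 - m(20) = 53 - (-9 + 20**2 - 27*20)/(3 + 7*20) = 53 - (-9 + 400 - 540)/(3 + 140) = 53 - (-149)/143 = 53 - 1*(-149/143) = 53 + 149/143 = 7728/143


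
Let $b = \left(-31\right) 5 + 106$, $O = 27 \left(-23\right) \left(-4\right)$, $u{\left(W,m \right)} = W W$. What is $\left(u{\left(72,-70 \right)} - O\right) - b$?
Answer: $2749$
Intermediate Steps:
$u{\left(W,m \right)} = W^{2}$
$O = 2484$ ($O = \left(-621\right) \left(-4\right) = 2484$)
$b = -49$ ($b = -155 + 106 = -49$)
$\left(u{\left(72,-70 \right)} - O\right) - b = \left(72^{2} - 2484\right) - -49 = \left(5184 - 2484\right) + 49 = 2700 + 49 = 2749$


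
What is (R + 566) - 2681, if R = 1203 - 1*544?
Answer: -1456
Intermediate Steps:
R = 659 (R = 1203 - 544 = 659)
(R + 566) - 2681 = (659 + 566) - 2681 = 1225 - 2681 = -1456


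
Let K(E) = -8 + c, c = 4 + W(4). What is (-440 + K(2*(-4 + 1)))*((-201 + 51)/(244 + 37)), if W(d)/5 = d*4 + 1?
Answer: 53850/281 ≈ 191.64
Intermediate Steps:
W(d) = 5 + 20*d (W(d) = 5*(d*4 + 1) = 5*(4*d + 1) = 5*(1 + 4*d) = 5 + 20*d)
c = 89 (c = 4 + (5 + 20*4) = 4 + (5 + 80) = 4 + 85 = 89)
K(E) = 81 (K(E) = -8 + 89 = 81)
(-440 + K(2*(-4 + 1)))*((-201 + 51)/(244 + 37)) = (-440 + 81)*((-201 + 51)/(244 + 37)) = -(-53850)/281 = -359*(-150/281) = 53850/281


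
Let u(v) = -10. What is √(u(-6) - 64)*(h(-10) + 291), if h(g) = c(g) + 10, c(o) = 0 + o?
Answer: 291*I*√74 ≈ 2503.3*I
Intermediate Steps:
c(o) = o
h(g) = 10 + g (h(g) = g + 10 = 10 + g)
√(u(-6) - 64)*(h(-10) + 291) = √(-10 - 64)*((10 - 10) + 291) = √(-74)*(0 + 291) = (I*√74)*291 = 291*I*√74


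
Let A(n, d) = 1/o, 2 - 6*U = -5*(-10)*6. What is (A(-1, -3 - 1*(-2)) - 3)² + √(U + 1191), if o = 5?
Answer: 196/25 + 4*√642/3 ≈ 41.624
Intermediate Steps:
U = -149/3 (U = ⅓ - (-5*(-10))*6/6 = ⅓ - 25*6/3 = ⅓ - ⅙*300 = ⅓ - 50 = -149/3 ≈ -49.667)
A(n, d) = ⅕ (A(n, d) = 1/5 = ⅕)
(A(-1, -3 - 1*(-2)) - 3)² + √(U + 1191) = (⅕ - 3)² + √(-149/3 + 1191) = (-14/5)² + √(3424/3) = 196/25 + 4*√642/3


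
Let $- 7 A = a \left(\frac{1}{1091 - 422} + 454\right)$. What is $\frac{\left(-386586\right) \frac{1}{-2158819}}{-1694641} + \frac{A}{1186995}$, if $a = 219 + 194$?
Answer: $- \frac{65558859083031687077}{2905152592212223702245} \approx -0.022566$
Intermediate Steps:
$a = 413$
$A = - \frac{17919893}{669}$ ($A = - \frac{413 \left(\frac{1}{1091 - 422} + 454\right)}{7} = - \frac{413 \left(\frac{1}{669} + 454\right)}{7} = - \frac{413 \cdot \frac{303727}{669}}{7} = \left(- \frac{1}{7}\right) \frac{125439251}{669} = - \frac{17919893}{669} \approx -26786.0$)
$\frac{\left(-386586\right) \frac{1}{-2158819}}{-1694641} + \frac{A}{1186995} = \frac{\left(-386586\right) \frac{1}{-2158819}}{-1694641} - \frac{17919893}{669 \cdot 1186995} = \left(-386586\right) \left(- \frac{1}{2158819}\right) \left(- \frac{1}{1694641}\right) - \frac{17919893}{794099655} = \frac{386586}{2158819} \left(- \frac{1}{1694641}\right) - \frac{17919893}{794099655} = - \frac{386586}{3658423188979} - \frac{17919893}{794099655} = - \frac{65558859083031687077}{2905152592212223702245}$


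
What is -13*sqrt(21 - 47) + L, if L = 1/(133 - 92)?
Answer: 1/41 - 13*I*sqrt(26) ≈ 0.02439 - 66.287*I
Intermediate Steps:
L = 1/41 ≈ 0.024390
-13*sqrt(21 - 47) + L = -13*sqrt(21 - 47) + 1/41 = -13*I*sqrt(26) + 1/41 = 1/41 - 13*I*sqrt(26)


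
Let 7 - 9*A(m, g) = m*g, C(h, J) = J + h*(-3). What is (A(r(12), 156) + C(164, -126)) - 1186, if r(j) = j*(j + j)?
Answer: -61157/9 ≈ -6795.2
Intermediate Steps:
C(h, J) = J - 3*h
r(j) = 2*j**2 (r(j) = j*(2*j) = 2*j**2)
A(m, g) = 7/9 - g*m/9 (A(m, g) = 7/9 - m*g/9 = 7/9 - g*m/9)
(A(r(12), 156) + C(164, -126)) - 1186 = ((7/9 - 1/9*156*2*12**2) + (-126 - 3*164)) - 1186 = ((7/9 - 1/9*156*2*144) + (-126 - 492)) - 1186 = ((7/9 - 1/9*156*288) - 618) - 1186 = ((7/9 - 4992) - 618) - 1186 = (-44921/9 - 618) - 1186 = -50483/9 - 1186 = -61157/9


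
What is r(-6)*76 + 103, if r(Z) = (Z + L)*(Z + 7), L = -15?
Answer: -1493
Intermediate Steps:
r(Z) = (-15 + Z)*(7 + Z) (r(Z) = (Z - 15)*(Z + 7) = (-15 + Z)*(7 + Z))
r(-6)*76 + 103 = (-105 + (-6)² - 8*(-6))*76 + 103 = (-105 + 36 + 48)*76 + 103 = -21*76 + 103 = -1596 + 103 = -1493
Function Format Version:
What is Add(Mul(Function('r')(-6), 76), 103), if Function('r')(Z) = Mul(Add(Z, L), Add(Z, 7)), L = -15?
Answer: -1493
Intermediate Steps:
Function('r')(Z) = Mul(Add(-15, Z), Add(7, Z)) (Function('r')(Z) = Mul(Add(Z, -15), Add(Z, 7)) = Mul(Add(-15, Z), Add(7, Z)))
Add(Mul(Function('r')(-6), 76), 103) = Add(Mul(Add(-105, Pow(-6, 2), Mul(-8, -6)), 76), 103) = Add(Mul(Add(-105, 36, 48), 76), 103) = Add(Mul(-21, 76), 103) = Add(-1596, 103) = -1493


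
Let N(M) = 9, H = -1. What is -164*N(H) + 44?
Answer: -1432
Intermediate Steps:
-164*N(H) + 44 = -164*9 + 44 = -1476 + 44 = -1432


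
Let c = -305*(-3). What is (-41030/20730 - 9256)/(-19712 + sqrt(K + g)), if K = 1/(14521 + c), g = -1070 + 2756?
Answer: 834224472226816/1776214980314793 + 38383582*sqrt(100430849323)/12433504862203551 ≈ 0.47064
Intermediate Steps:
c = 915
g = 1686
K = 1/15436 (K = 1/(14521 + 915) = 1/15436 ≈ 6.4784e-5)
(-41030/20730 - 9256)/(-19712 + sqrt(K + g)) = (-41030/20730 - 9256)/(-19712 + sqrt(1/15436 + 1686)) = (-41030*1/20730 - 9256)/(-19712 + sqrt(26025097/15436)) = (-4103/2073 - 9256)/(-19712 + sqrt(100430849323)/7718) = -19191791/(2073*(-19712 + sqrt(100430849323)/7718))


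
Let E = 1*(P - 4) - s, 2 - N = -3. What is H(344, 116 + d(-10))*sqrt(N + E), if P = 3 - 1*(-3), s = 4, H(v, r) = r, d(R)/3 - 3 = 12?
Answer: 161*sqrt(3) ≈ 278.86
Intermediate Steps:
d(R) = 45 (d(R) = 9 + 3*12 = 9 + 36 = 45)
N = 5 (N = 2 - 1*(-3) = 2 + 3 = 5)
P = 6 (P = 3 + 3 = 6)
E = -2 (E = 1*(6 - 4) - 1*4 = 1*2 - 4 = 2 - 4 = -2)
H(344, 116 + d(-10))*sqrt(N + E) = (116 + 45)*sqrt(5 - 2) = 161*sqrt(3)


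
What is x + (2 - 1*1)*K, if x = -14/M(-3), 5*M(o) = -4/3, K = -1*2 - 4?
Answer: 93/2 ≈ 46.500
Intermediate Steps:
K = -6 (K = -2 - 4 = -6)
M(o) = -4/15 (M(o) = (-4/3)/5 = (-4*⅓)/5 = (⅕)*(-4/3) = -4/15)
x = 105/2 (x = -14/(-4/15) = -14*(-15/4) = 105/2 ≈ 52.500)
x + (2 - 1*1)*K = 105/2 + (2 - 1*1)*(-6) = 105/2 + (2 - 1)*(-6) = 105/2 + 1*(-6) = 105/2 - 6 = 93/2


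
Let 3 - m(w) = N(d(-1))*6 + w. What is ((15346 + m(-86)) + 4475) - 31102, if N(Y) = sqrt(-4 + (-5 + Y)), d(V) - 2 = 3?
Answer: -11192 - 12*I ≈ -11192.0 - 12.0*I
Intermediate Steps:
d(V) = 5 (d(V) = 2 + 3 = 5)
N(Y) = sqrt(-9 + Y)
m(w) = 3 - w - 12*I (m(w) = 3 - (sqrt(-9 + 5)*6 + w) = 3 - (sqrt(-4)*6 + w) = 3 - ((2*I)*6 + w) = 3 - (12*I + w) = 3 - (w + 12*I) = 3 + (-w - 12*I) = 3 - w - 12*I)
((15346 + m(-86)) + 4475) - 31102 = ((15346 + (3 - 1*(-86) - 12*I)) + 4475) - 31102 = ((15346 + (3 + 86 - 12*I)) + 4475) - 31102 = ((15346 + (89 - 12*I)) + 4475) - 31102 = ((15435 - 12*I) + 4475) - 31102 = (19910 - 12*I) - 31102 = -11192 - 12*I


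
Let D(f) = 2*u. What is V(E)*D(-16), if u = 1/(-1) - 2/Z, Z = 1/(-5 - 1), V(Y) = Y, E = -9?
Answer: -198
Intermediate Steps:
Z = -⅙ (Z = 1/(-6) = -⅙ ≈ -0.16667)
u = 11 (u = 1/(-1) - 2/(-⅙) = 1*(-1) - 2*(-6) = -1 + 12 = 11)
D(f) = 22 (D(f) = 2*11 = 22)
V(E)*D(-16) = -9*22 = -198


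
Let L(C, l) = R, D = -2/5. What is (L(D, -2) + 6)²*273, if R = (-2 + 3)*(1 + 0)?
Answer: 13377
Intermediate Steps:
D = -⅖ (D = -2*⅕ = -⅖ ≈ -0.40000)
R = 1 (R = 1*1 = 1)
L(C, l) = 1
(L(D, -2) + 6)²*273 = (1 + 6)²*273 = 7²*273 = 49*273 = 13377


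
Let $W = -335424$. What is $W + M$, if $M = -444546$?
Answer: $-779970$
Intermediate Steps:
$W + M = -335424 - 444546 = -779970$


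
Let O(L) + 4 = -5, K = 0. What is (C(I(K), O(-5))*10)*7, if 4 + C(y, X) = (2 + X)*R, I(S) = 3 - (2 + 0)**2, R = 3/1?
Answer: -1750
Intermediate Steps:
R = 3 (R = 3*1 = 3)
O(L) = -9 (O(L) = -4 - 5 = -9)
I(S) = -1 (I(S) = 3 - 1*2**2 = 3 - 1*4 = 3 - 4 = -1)
C(y, X) = 2 + 3*X (C(y, X) = -4 + (2 + X)*3 = -4 + (6 + 3*X) = 2 + 3*X)
(C(I(K), O(-5))*10)*7 = ((2 + 3*(-9))*10)*7 = ((2 - 27)*10)*7 = -25*10*7 = -250*7 = -1750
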